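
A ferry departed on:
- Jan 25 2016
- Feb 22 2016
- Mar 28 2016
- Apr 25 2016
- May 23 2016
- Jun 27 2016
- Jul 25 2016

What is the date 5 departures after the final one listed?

Dec 26 2016

All dates are Mondays, 28, 35, 28, 28, 35, 28 days apart.
Specifically, the 4th Monday of each month.
4th Monday of August 2016: Aug 22 2016.
September 2016 — 4th Monday is Sep 26 2016.
4th Monday of October 2016: Oct 24 2016.
November 2016 — 4th Monday is Nov 28 2016.
December 2016 — 4th Monday is Dec 26 2016.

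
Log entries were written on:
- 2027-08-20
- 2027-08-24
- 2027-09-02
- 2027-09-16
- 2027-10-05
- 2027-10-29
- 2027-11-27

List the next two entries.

2027-12-31, 2028-02-08

Gaps: 4, 9, 14, 19, 24, 29 days — each gap is 5 larger than the previous one.
Next gap: 34 days. 2027-11-27 + 34 days = 2027-12-31.
Next gap: 39 days. 2027-12-31 + 39 days = 2028-02-08.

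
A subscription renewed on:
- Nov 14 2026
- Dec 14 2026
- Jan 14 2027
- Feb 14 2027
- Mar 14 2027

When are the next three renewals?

The day-of-month is always 14 (30, 31, 31, 28 days between events).
So this recurs on the 14th of each month.
April 2027: Apr 14 2027.
Next: May 2027 → May 14 2027.
Next: June 2027 → Jun 14 2027.

Apr 14 2027, May 14 2027, Jun 14 2027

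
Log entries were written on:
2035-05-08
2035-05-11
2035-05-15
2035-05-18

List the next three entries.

2035-05-22, 2035-05-25, 2035-05-29

Gaps: 3, 4, 3 days — not constant, but cyclic with period 2.
The events fall on every Tuesday and Friday.
The following Tuesday is 2035-05-22.
Next Friday: 2035-05-25.
The following Tuesday is 2035-05-29.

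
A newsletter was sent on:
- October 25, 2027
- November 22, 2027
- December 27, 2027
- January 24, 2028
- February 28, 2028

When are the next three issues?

March 27, 2028; April 24, 2028; May 22, 2028

These are Mondays at 28- or 35-day spacing (28, 35, 28, 35).
The pattern: 4th Monday of the month.
4th Monday of March 2028: March 27, 2028.
April 2028 — 4th Monday is April 24, 2028.
May 2028 — 4th Monday is May 22, 2028.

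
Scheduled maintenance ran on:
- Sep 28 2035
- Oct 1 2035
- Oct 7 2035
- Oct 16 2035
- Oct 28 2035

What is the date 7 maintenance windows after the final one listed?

The spacing grows by 3 each time: 3, 6, 9, 12 days.
Next gap: 15 days. Oct 28 2035 + 15 days = Nov 12 2035.
Next gap: 18 days. Nov 12 2035 + 18 days = Nov 30 2035.
Next gap: 21 days. Nov 30 2035 + 21 days = Dec 21 2035.
Next gap: 24 days. Dec 21 2035 + 24 days = Jan 14 2036.
Next gap: 27 days. Jan 14 2036 + 27 days = Feb 10 2036.
Next gap: 30 days. Feb 10 2036 + 30 days = Mar 11 2036.
Next gap: 33 days. Mar 11 2036 + 33 days = Apr 13 2036.

Apr 13 2036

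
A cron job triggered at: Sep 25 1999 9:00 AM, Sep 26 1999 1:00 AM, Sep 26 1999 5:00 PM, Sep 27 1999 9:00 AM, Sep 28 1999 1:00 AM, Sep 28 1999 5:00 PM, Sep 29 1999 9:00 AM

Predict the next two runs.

Sep 30 1999 1:00 AM, Sep 30 1999 5:00 PM

Gaps: 16, 16, 16, 16, 16, 16 hours — each event is 16 hours after the previous one.
Sep 29 1999 9:00 AM + 16 h = Sep 30 1999 1:00 AM.
Sep 30 1999 1:00 AM + 16 h = Sep 30 1999 5:00 PM.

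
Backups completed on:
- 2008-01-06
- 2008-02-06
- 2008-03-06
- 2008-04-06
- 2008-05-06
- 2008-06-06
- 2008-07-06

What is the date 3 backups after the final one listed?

2008-10-06

Each date is the 6th; the gaps (31, 29, 31, 30, 31, 30) track the month lengths.
The rule is the 6th of each month.
Next: August 2008 → 2008-08-06.
September 2008: 2008-09-06.
Next: October 2008 → 2008-10-06.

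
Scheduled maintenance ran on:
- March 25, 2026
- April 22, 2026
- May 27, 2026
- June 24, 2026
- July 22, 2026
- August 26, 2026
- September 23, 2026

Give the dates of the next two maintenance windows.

These are Wednesdays at 28- or 35-day spacing (28, 35, 28, 28, 35, 28).
The pattern: 4th Wednesday of the month.
4th Wednesday of October 2026: October 28, 2026.
4th Wednesday of November 2026: November 25, 2026.

October 28, 2026; November 25, 2026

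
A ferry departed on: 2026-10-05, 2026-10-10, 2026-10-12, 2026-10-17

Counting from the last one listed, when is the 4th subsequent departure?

2026-10-31

The gap pattern 5, 2, 5 repeats every 2 events.
These are the Mondays and Saturdays of each week.
The following Monday is 2026-10-19.
Next Saturday: 2026-10-24.
The following Monday is 2026-10-26.
Next Saturday: 2026-10-31.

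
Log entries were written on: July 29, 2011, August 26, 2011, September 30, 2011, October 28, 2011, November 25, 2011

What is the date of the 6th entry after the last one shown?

May 25, 2012

Every date is a Friday; gaps 28, 35, 28, 28 days.
Each is the last Friday of its month (at least one falls on the 29th or later, ruling out '4th Friday').
Last Friday of December 2011: December 30, 2011.
Last Friday of January 2012: January 27, 2012.
February 2012 ends with Friday February 24, 2012.
March 2012 ends with Friday March 30, 2012.
Last Friday of April 2012: April 27, 2012.
Last Friday of May 2012: May 25, 2012.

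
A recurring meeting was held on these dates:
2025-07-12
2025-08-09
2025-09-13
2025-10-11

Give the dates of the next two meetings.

2025-11-08, 2025-12-13

These are Saturdays at 28- or 35-day spacing (28, 35, 28).
The pattern: 2nd Saturday of the month.
2nd Saturday of November 2025: 2025-11-08.
2nd Saturday of December 2025: 2025-12-13.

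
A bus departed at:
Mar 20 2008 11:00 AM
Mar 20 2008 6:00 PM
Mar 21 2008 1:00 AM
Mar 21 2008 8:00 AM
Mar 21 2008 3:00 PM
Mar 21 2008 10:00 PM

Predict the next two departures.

Mar 22 2008 5:00 AM, Mar 22 2008 12:00 PM

Spacing: 7, 7, 7, 7, 7 h — constant 7 h.
Mar 21 2008 10:00 PM + 7 h = Mar 22 2008 5:00 AM.
Mar 22 2008 5:00 AM + 7 h = Mar 22 2008 12:00 PM.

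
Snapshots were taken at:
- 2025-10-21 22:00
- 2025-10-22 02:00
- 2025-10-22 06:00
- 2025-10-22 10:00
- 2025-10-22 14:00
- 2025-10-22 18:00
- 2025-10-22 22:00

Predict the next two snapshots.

Spacing: 4, 4, 4, 4, 4, 4 h — constant 4 h.
2025-10-22 22:00 + 4 h = 2025-10-23 02:00.
2025-10-23 02:00 + 4 h = 2025-10-23 06:00.

2025-10-23 02:00, 2025-10-23 06:00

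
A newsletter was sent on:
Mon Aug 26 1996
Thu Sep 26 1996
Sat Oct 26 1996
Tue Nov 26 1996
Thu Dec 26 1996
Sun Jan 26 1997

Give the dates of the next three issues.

Wed Feb 26 1997, Wed Mar 26 1997, Sat Apr 26 1997

Gaps: 31, 30, 31, 30, 31 days — not constant. Every event is on the 26th of the month.
Pattern: the 26th of each month.
Next: February 1997 → Wed Feb 26 1997.
Next: March 1997 → Wed Mar 26 1997.
April 1997: Sat Apr 26 1997.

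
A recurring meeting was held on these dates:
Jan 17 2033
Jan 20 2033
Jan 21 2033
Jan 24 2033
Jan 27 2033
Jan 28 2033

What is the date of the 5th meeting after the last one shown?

Feb 10 2033

Every event lands on a Monday or Thursday or Friday (gaps cycle 3, 1, 3, 3, 1).
So the schedule is: every Monday, Thursday and Friday.
Next Monday: Jan 31 2033.
The following Thursday is Feb 3 2033.
Next Friday: Feb 4 2033.
The following Monday is Feb 7 2033.
Next Thursday: Feb 10 2033.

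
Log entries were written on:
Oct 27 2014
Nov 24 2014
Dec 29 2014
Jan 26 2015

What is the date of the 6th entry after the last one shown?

Jul 27 2015

All Mondays; the gaps (28, 35, 28) vary with month length.
This is the last Monday of each month.
February 2015 ends with Monday Feb 23 2015.
March 2015 ends with Monday Mar 30 2015.
Last Monday of April 2015: Apr 27 2015.
Last Monday of May 2015: May 25 2015.
Last Monday of June 2015: Jun 29 2015.
July 2015 ends with Monday Jul 27 2015.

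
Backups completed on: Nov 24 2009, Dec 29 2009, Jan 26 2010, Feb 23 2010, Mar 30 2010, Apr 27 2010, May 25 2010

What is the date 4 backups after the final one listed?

All Tuesdays; the gaps (35, 28, 28, 35, 28, 28) vary with month length.
This is the last Tuesday of each month.
June 2010 ends with Tuesday Jun 29 2010.
July 2010 ends with Tuesday Jul 27 2010.
August 2010 ends with Tuesday Aug 31 2010.
Last Tuesday of September 2010: Sep 28 2010.

Sep 28 2010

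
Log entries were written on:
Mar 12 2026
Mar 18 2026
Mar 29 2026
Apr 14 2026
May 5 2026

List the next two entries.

The spacing grows by 5 each time: 6, 11, 16, 21 days.
Next gap: 26 days. May 5 2026 + 26 days = May 31 2026.
Next gap: 31 days. May 31 2026 + 31 days = Jul 1 2026.

May 31 2026, Jul 1 2026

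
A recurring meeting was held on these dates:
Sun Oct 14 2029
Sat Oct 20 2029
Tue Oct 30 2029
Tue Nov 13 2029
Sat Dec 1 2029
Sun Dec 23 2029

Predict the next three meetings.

Fri Jan 18 2030, Sun Feb 17 2030, Sat Mar 23 2030

The spacing grows by 4 each time: 6, 10, 14, 18, 22 days.
Next gap: 26 days. Sun Dec 23 2029 + 26 days = Fri Jan 18 2030.
Next gap: 30 days. Fri Jan 18 2030 + 30 days = Sun Feb 17 2030.
Next gap: 34 days. Sun Feb 17 2030 + 34 days = Sat Mar 23 2030.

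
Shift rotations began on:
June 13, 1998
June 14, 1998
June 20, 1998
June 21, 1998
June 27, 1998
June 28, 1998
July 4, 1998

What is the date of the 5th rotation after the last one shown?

Every event lands on a Saturday or Sunday (gaps cycle 1, 6, 1, 6, 1, 6).
So the schedule is: every Saturday and Sunday.
Next Sunday: July 5, 1998.
Next Saturday: July 11, 1998.
The following Sunday is July 12, 1998.
Next Saturday: July 18, 1998.
Next Sunday: July 19, 1998.

July 19, 1998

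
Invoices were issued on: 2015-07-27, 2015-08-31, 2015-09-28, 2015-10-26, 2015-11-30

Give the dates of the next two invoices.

2015-12-28, 2016-01-25

All Mondays; the gaps (35, 28, 28, 35) vary with month length.
This is the last Monday of each month.
Last Monday of December 2015: 2015-12-28.
Last Monday of January 2016: 2016-01-25.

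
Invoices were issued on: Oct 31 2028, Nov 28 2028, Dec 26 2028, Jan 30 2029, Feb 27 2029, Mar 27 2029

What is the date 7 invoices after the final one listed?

All Tuesdays; the gaps (28, 28, 35, 28, 28) vary with month length.
This is the last Tuesday of each month.
April 2029 ends with Tuesday Apr 24 2029.
May 2029 ends with Tuesday May 29 2029.
June 2029 ends with Tuesday Jun 26 2029.
Last Tuesday of July 2029: Jul 31 2029.
August 2029 ends with Tuesday Aug 28 2029.
September 2029 ends with Tuesday Sep 25 2029.
October 2029 ends with Tuesday Oct 30 2029.

Oct 30 2029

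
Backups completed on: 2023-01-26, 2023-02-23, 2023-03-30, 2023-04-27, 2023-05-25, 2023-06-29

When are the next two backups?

All Thursdays; the gaps (28, 35, 28, 28, 35) vary with month length.
This is the last Thursday of each month.
July 2023 ends with Thursday 2023-07-27.
August 2023 ends with Thursday 2023-08-31.

2023-07-27, 2023-08-31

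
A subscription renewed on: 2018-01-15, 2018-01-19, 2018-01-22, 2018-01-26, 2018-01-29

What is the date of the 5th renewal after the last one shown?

Every event lands on a Monday or Friday (gaps cycle 4, 3, 4, 3).
So the schedule is: every Monday and Friday.
Next Friday: 2018-02-02.
The following Monday is 2018-02-05.
Next Friday: 2018-02-09.
Next Monday: 2018-02-12.
The following Friday is 2018-02-16.

2018-02-16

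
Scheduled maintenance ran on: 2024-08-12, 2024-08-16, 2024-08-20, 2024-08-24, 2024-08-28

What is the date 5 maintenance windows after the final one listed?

Every event comes 4 days after the last (4, 4, 4, 4).
2024-08-28 + 4 days = 2024-09-01.
2024-09-01 + 4 days = 2024-09-05.
2024-09-05 + 4 days = 2024-09-09.
2024-09-09 + 4 days = 2024-09-13.
2024-09-13 + 4 days = 2024-09-17.

2024-09-17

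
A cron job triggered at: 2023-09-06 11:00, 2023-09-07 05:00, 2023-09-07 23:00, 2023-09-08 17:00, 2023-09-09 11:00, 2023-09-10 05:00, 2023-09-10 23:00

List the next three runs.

Gaps: 18, 18, 18, 18, 18, 18 hours — each event is 18 hours after the previous one.
2023-09-10 23:00 + 18 h = 2023-09-11 17:00.
2023-09-11 17:00 + 18 h = 2023-09-12 11:00.
2023-09-12 11:00 + 18 h = 2023-09-13 05:00.

2023-09-11 17:00, 2023-09-12 11:00, 2023-09-13 05:00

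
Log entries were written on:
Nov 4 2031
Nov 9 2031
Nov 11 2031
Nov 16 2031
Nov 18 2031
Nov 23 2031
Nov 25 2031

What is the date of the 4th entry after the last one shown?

Dec 9 2031

Gaps: 5, 2, 5, 2, 5, 2 days — not constant, but cyclic with period 2.
The events fall on every Tuesday and Sunday.
Next Sunday: Nov 30 2031.
The following Tuesday is Dec 2 2031.
The following Sunday is Dec 7 2031.
The following Tuesday is Dec 9 2031.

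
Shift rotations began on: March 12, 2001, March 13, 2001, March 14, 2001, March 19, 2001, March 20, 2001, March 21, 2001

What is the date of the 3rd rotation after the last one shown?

March 28, 2001

The gap pattern 1, 1, 5, 1, 1 repeats every 3 events.
These are the Mondays, Tuesdays and Wednesdays of each week.
The following Monday is March 26, 2001.
The following Tuesday is March 27, 2001.
Next Wednesday: March 28, 2001.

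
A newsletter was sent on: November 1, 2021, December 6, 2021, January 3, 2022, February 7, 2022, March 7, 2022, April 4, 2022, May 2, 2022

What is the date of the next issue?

These are Mondays at 28- or 35-day spacing (35, 28, 35, 28, 28, 28).
The pattern: 1st Monday of the month.
June 2022 — 1st Monday is June 6, 2022.

June 6, 2022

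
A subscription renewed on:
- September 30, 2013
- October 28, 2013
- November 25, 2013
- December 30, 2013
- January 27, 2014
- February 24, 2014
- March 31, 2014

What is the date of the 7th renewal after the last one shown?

October 27, 2014

These are Mondays with 28, 28, 35, 28, 28, 35-day gaps.
Each is the final Monday of its month — September 30, 2013 is past the 28th, so '4th Monday' doesn't fit.
Last Monday of April 2014: April 28, 2014.
May 2014 ends with Monday May 26, 2014.
June 2014 ends with Monday June 30, 2014.
Last Monday of July 2014: July 28, 2014.
Last Monday of August 2014: August 25, 2014.
September 2014 ends with Monday September 29, 2014.
Last Monday of October 2014: October 27, 2014.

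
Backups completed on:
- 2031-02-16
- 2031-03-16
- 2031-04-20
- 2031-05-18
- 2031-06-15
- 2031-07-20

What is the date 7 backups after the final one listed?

2032-02-15

These are Sundays at 28- or 35-day spacing (28, 35, 28, 28, 35).
The pattern: 3rd Sunday of the month.
3rd Sunday of August 2031: 2031-08-17.
September 2031 — 3rd Sunday is 2031-09-21.
October 2031 — 3rd Sunday is 2031-10-19.
November 2031 — 3rd Sunday is 2031-11-16.
December 2031 — 3rd Sunday is 2031-12-21.
3rd Sunday of January 2032: 2032-01-18.
February 2032 — 3rd Sunday is 2032-02-15.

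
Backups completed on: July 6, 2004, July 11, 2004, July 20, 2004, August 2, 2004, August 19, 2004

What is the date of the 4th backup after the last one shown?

December 5, 2004

Gaps: 5, 9, 13, 17 days — each gap is 4 larger than the previous one.
Next gap: 21 days. August 19, 2004 + 21 days = September 9, 2004.
Next gap: 25 days. September 9, 2004 + 25 days = October 4, 2004.
Next gap: 29 days. October 4, 2004 + 29 days = November 2, 2004.
Next gap: 33 days. November 2, 2004 + 33 days = December 5, 2004.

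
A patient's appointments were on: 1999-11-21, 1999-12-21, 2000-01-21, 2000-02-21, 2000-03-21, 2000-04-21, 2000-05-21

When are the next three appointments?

2000-06-21, 2000-07-21, 2000-08-21

Each date is the 21st; the gaps (30, 31, 31, 29, 31, 30) track the month lengths.
The rule is the 21st of each month.
June 2000: 2000-06-21.
July 2000: 2000-07-21.
Next: August 2000 → 2000-08-21.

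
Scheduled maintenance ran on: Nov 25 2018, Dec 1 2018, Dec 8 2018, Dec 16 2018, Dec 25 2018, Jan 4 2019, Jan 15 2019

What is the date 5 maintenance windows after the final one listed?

Intervals are 6, 7, 8, 9, 10, 11 days — an arithmetic progression with common difference 1.
Next gap: 12 days. Jan 15 2019 + 12 days = Jan 27 2019.
Next gap: 13 days. Jan 27 2019 + 13 days = Feb 9 2019.
Next gap: 14 days. Feb 9 2019 + 14 days = Feb 23 2019.
Next gap: 15 days. Feb 23 2019 + 15 days = Mar 10 2019.
Next gap: 16 days. Mar 10 2019 + 16 days = Mar 26 2019.

Mar 26 2019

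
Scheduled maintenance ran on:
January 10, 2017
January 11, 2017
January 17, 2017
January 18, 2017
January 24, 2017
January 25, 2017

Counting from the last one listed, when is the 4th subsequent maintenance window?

February 8, 2017

The gap pattern 1, 6, 1, 6, 1 repeats every 2 events.
These are the Tuesdays and Wednesdays of each week.
Next Tuesday: January 31, 2017.
The following Wednesday is February 1, 2017.
Next Tuesday: February 7, 2017.
The following Wednesday is February 8, 2017.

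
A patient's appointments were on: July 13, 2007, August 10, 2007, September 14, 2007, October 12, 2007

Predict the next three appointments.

Gaps: 28, 35, 28 days — a mix of 28 and 35. Every date is a Friday.
Each is the 2nd Friday of its month.
2nd Friday of November 2007: November 9, 2007.
2nd Friday of December 2007: December 14, 2007.
January 2008 — 2nd Friday is January 11, 2008.

November 9, 2007; December 14, 2007; January 11, 2008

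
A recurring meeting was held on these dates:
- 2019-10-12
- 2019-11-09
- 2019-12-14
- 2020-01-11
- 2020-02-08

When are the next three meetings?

Gaps: 28, 35, 28, 28 days — a mix of 28 and 35. Every date is a Saturday.
Each is the 2nd Saturday of its month.
March 2020 — 2nd Saturday is 2020-03-14.
2nd Saturday of April 2020: 2020-04-11.
May 2020 — 2nd Saturday is 2020-05-09.

2020-03-14, 2020-04-11, 2020-05-09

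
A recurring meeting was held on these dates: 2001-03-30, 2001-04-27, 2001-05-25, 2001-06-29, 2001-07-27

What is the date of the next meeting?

2001-08-31

Every date is a Friday; gaps 28, 28, 35, 28 days.
Each is the last Friday of its month (at least one falls on the 29th or later, ruling out '4th Friday').
Last Friday of August 2001: 2001-08-31.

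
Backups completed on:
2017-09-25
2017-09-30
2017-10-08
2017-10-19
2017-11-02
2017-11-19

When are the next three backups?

Intervals are 5, 8, 11, 14, 17 days — an arithmetic progression with common difference 3.
Next gap: 20 days. 2017-11-19 + 20 days = 2017-12-09.
Next gap: 23 days. 2017-12-09 + 23 days = 2018-01-01.
Next gap: 26 days. 2018-01-01 + 26 days = 2018-01-27.

2017-12-09, 2018-01-01, 2018-01-27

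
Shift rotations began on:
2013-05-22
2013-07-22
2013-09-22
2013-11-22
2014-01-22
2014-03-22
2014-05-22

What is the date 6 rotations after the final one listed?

2015-05-22

The day-of-month is always 22 (61, 62, 61, 61, 59, 61 days between events).
So this recurs on the 22nd of every 2 months.
Next: July 2014 → 2014-07-22.
September 2014: 2014-09-22.
November 2014: 2014-11-22.
January 2015: 2015-01-22.
Next: March 2015 → 2015-03-22.
May 2015: 2015-05-22.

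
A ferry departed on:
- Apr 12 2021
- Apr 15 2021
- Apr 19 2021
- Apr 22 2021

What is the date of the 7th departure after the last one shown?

Every event lands on a Monday or Thursday (gaps cycle 3, 4, 3).
So the schedule is: every Monday and Thursday.
Next Monday: Apr 26 2021.
Next Thursday: Apr 29 2021.
The following Monday is May 3 2021.
The following Thursday is May 6 2021.
Next Monday: May 10 2021.
Next Thursday: May 13 2021.
The following Monday is May 17 2021.

May 17 2021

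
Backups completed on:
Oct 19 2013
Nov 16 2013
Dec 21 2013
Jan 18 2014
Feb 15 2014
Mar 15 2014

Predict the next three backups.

Apr 19 2014, May 17 2014, Jun 21 2014

These are Saturdays at 28- or 35-day spacing (28, 35, 28, 28, 28).
The pattern: 3rd Saturday of the month.
3rd Saturday of April 2014: Apr 19 2014.
May 2014 — 3rd Saturday is May 17 2014.
June 2014 — 3rd Saturday is Jun 21 2014.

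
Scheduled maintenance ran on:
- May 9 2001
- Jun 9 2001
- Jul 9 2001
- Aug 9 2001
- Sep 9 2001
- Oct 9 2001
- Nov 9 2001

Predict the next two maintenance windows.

Dec 9 2001, Jan 9 2002

Each date is the 9th; the gaps (31, 30, 31, 31, 30, 31) track the month lengths.
The rule is the 9th of each month.
Next: December 2001 → Dec 9 2001.
Next: January 2002 → Jan 9 2002.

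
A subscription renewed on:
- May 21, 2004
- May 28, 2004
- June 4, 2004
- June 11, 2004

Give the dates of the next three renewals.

June 18, 2004; June 25, 2004; July 2, 2004

Gaps between consecutive events: 7, 7, 7 days — a constant 7-day interval.
June 11, 2004 + 7 days = June 18, 2004.
June 18, 2004 + 7 days = June 25, 2004.
June 25, 2004 + 7 days = July 2, 2004.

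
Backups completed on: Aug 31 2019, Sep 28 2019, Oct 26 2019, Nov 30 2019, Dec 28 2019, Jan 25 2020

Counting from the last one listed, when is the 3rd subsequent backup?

These are Saturdays with 28, 28, 35, 28, 28-day gaps.
Each is the final Saturday of its month — Aug 31 2019 is past the 28th, so '4th Saturday' doesn't fit.
Last Saturday of February 2020: Feb 29 2020.
March 2020 ends with Saturday Mar 28 2020.
Last Saturday of April 2020: Apr 25 2020.

Apr 25 2020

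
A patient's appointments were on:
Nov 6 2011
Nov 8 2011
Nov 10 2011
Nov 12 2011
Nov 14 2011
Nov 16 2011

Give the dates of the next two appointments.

Nov 18 2011, Nov 20 2011

Every event comes 2 days after the last (2, 2, 2, 2, 2).
Nov 16 2011 + 2 days = Nov 18 2011.
Nov 18 2011 + 2 days = Nov 20 2011.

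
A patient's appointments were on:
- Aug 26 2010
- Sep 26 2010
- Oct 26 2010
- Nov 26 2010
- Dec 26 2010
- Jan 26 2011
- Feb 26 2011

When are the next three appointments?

Gaps: 31, 30, 31, 30, 31, 31 days — not constant. Every event is on the 26th of the month.
Pattern: the 26th of each month.
March 2011: Mar 26 2011.
Next: April 2011 → Apr 26 2011.
May 2011: May 26 2011.

Mar 26 2011, Apr 26 2011, May 26 2011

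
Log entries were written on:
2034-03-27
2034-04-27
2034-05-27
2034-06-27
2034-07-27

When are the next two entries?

2034-08-27, 2034-09-27

Gaps: 31, 30, 31, 30 days — not constant. Every event is on the 27th of the month.
Pattern: the 27th of each month.
August 2034: 2034-08-27.
Next: September 2034 → 2034-09-27.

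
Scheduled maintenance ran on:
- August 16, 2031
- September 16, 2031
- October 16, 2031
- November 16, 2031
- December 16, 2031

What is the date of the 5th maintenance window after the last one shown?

May 16, 2032

Each date is the 16th; the gaps (31, 30, 31, 30) track the month lengths.
The rule is the 16th of each month.
January 2032: January 16, 2032.
Next: February 2032 → February 16, 2032.
Next: March 2032 → March 16, 2032.
April 2032: April 16, 2032.
May 2032: May 16, 2032.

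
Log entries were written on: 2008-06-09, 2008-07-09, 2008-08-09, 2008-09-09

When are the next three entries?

Each date is the 9th; the gaps (30, 31, 31) track the month lengths.
The rule is the 9th of each month.
October 2008: 2008-10-09.
November 2008: 2008-11-09.
Next: December 2008 → 2008-12-09.

2008-10-09, 2008-11-09, 2008-12-09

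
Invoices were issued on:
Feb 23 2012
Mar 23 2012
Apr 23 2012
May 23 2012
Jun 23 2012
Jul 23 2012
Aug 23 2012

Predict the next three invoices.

Sep 23 2012, Oct 23 2012, Nov 23 2012

Gaps: 29, 31, 30, 31, 30, 31 days — not constant. Every event is on the 23rd of the month.
Pattern: the 23rd of each month.
Next: September 2012 → Sep 23 2012.
Next: October 2012 → Oct 23 2012.
Next: November 2012 → Nov 23 2012.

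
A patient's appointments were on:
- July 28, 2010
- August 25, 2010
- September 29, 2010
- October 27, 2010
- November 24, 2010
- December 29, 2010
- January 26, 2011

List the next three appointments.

February 23, 2011; March 30, 2011; April 27, 2011

Every date is a Wednesday; gaps 28, 35, 28, 28, 35, 28 days.
Each is the last Wednesday of its month (at least one falls on the 29th or later, ruling out '4th Wednesday').
February 2011 ends with Wednesday February 23, 2011.
Last Wednesday of March 2011: March 30, 2011.
Last Wednesday of April 2011: April 27, 2011.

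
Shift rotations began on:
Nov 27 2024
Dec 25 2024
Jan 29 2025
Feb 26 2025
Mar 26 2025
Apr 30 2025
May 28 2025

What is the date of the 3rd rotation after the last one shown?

Every date is a Wednesday; gaps 28, 35, 28, 28, 35, 28 days.
Each is the last Wednesday of its month (at least one falls on the 29th or later, ruling out '4th Wednesday').
Last Wednesday of June 2025: Jun 25 2025.
July 2025 ends with Wednesday Jul 30 2025.
August 2025 ends with Wednesday Aug 27 2025.

Aug 27 2025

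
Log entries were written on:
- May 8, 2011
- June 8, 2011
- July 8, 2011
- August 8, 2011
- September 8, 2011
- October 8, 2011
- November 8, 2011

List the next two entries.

December 8, 2011; January 8, 2012

The day-of-month is always 8 (31, 30, 31, 31, 30, 31 days between events).
So this recurs on the 8th of each month.
Next: December 2011 → December 8, 2011.
January 2012: January 8, 2012.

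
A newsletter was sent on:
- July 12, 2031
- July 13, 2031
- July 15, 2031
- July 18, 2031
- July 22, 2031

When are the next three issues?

July 27, 2031; August 2, 2031; August 9, 2031

Intervals are 1, 2, 3, 4 days — an arithmetic progression with common difference 1.
Next gap: 5 days. July 22, 2031 + 5 days = July 27, 2031.
Next gap: 6 days. July 27, 2031 + 6 days = August 2, 2031.
Next gap: 7 days. August 2, 2031 + 7 days = August 9, 2031.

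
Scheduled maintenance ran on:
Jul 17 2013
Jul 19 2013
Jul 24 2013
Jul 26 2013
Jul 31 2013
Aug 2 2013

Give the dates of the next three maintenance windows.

The gap pattern 2, 5, 2, 5, 2 repeats every 2 events.
These are the Wednesdays and Fridays of each week.
Next Wednesday: Aug 7 2013.
The following Friday is Aug 9 2013.
Next Wednesday: Aug 14 2013.

Aug 7 2013, Aug 9 2013, Aug 14 2013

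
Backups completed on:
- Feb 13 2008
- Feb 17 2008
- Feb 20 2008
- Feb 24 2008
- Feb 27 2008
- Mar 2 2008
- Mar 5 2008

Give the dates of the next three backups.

Mar 9 2008, Mar 12 2008, Mar 16 2008

The gap pattern 4, 3, 4, 3, 4, 3 repeats every 2 events.
These are the Wednesdays and Sundays of each week.
Next Sunday: Mar 9 2008.
Next Wednesday: Mar 12 2008.
Next Sunday: Mar 16 2008.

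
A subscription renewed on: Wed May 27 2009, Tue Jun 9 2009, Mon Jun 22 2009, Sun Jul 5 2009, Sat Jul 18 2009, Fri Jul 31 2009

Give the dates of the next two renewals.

Gaps between consecutive events: 13, 13, 13, 13, 13 days — a constant 13-day interval.
Fri Jul 31 2009 + 13 days = Thu Aug 13 2009.
Thu Aug 13 2009 + 13 days = Wed Aug 26 2009.

Thu Aug 13 2009, Wed Aug 26 2009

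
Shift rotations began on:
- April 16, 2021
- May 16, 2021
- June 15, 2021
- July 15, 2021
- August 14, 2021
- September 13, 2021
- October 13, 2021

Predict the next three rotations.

November 12, 2021; December 12, 2021; January 11, 2022

Gaps between consecutive events: 30, 30, 30, 30, 30, 30 days — a constant 30-day interval.
October 13, 2021 + 30 days = November 12, 2021.
November 12, 2021 + 30 days = December 12, 2021.
December 12, 2021 + 30 days = January 11, 2022.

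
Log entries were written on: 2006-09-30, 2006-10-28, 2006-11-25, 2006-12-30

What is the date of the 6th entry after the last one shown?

All Saturdays; the gaps (28, 28, 35) vary with month length.
This is the last Saturday of each month.
Last Saturday of January 2007: 2007-01-27.
February 2007 ends with Saturday 2007-02-24.
Last Saturday of March 2007: 2007-03-31.
Last Saturday of April 2007: 2007-04-28.
Last Saturday of May 2007: 2007-05-26.
Last Saturday of June 2007: 2007-06-30.

2007-06-30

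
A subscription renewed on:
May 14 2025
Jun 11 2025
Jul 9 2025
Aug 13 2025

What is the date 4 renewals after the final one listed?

Gaps: 28, 28, 35 days — a mix of 28 and 35. Every date is a Wednesday.
Each is the 2nd Wednesday of its month.
2nd Wednesday of September 2025: Sep 10 2025.
October 2025 — 2nd Wednesday is Oct 8 2025.
2nd Wednesday of November 2025: Nov 12 2025.
December 2025 — 2nd Wednesday is Dec 10 2025.

Dec 10 2025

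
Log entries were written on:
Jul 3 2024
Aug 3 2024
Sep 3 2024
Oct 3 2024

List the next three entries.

The day-of-month is always 3 (31, 31, 30 days between events).
So this recurs on the 3rd of each month.
November 2024: Nov 3 2024.
December 2024: Dec 3 2024.
January 2025: Jan 3 2025.

Nov 3 2024, Dec 3 2024, Jan 3 2025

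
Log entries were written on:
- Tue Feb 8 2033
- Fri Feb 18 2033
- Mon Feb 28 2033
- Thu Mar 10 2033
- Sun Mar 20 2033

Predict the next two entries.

Wed Mar 30 2033, Sat Apr 9 2033

Gaps between consecutive events: 10, 10, 10, 10 days — a constant 10-day interval.
Sun Mar 20 2033 + 10 days = Wed Mar 30 2033.
Wed Mar 30 2033 + 10 days = Sat Apr 9 2033.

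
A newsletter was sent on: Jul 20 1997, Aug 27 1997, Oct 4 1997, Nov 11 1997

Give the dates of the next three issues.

Every event comes 38 days after the last (38, 38, 38).
Nov 11 1997 + 38 days = Dec 19 1997.
Dec 19 1997 + 38 days = Jan 26 1998.
Jan 26 1998 + 38 days = Mar 5 1998.

Dec 19 1997, Jan 26 1998, Mar 5 1998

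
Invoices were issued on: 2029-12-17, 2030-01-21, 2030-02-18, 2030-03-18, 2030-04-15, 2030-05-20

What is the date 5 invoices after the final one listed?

2030-10-21

These are Mondays at 28- or 35-day spacing (35, 28, 28, 28, 35).
The pattern: 3rd Monday of the month.
June 2030 — 3rd Monday is 2030-06-17.
July 2030 — 3rd Monday is 2030-07-15.
August 2030 — 3rd Monday is 2030-08-19.
3rd Monday of September 2030: 2030-09-16.
October 2030 — 3rd Monday is 2030-10-21.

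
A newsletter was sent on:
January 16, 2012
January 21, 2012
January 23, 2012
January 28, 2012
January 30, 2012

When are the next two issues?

February 4, 2012; February 6, 2012

Every event lands on a Monday or Saturday (gaps cycle 5, 2, 5, 2).
So the schedule is: every Monday and Saturday.
The following Saturday is February 4, 2012.
The following Monday is February 6, 2012.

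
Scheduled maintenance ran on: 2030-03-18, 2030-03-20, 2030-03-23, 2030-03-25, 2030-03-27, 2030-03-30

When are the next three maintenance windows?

2030-04-01, 2030-04-03, 2030-04-06

The gap pattern 2, 3, 2, 2, 3 repeats every 3 events.
These are the Mondays, Wednesdays and Saturdays of each week.
The following Monday is 2030-04-01.
Next Wednesday: 2030-04-03.
The following Saturday is 2030-04-06.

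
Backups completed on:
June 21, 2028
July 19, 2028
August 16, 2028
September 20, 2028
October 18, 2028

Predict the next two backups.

All dates are Wednesdays, 28, 28, 35, 28 days apart.
Specifically, the 3rd Wednesday of each month.
November 2028 — 3rd Wednesday is November 15, 2028.
December 2028 — 3rd Wednesday is December 20, 2028.

November 15, 2028; December 20, 2028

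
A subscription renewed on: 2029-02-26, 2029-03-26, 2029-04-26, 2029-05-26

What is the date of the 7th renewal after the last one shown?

2029-12-26

Gaps: 28, 31, 30 days — not constant. Every event is on the 26th of the month.
Pattern: the 26th of each month.
June 2029: 2029-06-26.
Next: July 2029 → 2029-07-26.
Next: August 2029 → 2029-08-26.
Next: September 2029 → 2029-09-26.
October 2029: 2029-10-26.
November 2029: 2029-11-26.
December 2029: 2029-12-26.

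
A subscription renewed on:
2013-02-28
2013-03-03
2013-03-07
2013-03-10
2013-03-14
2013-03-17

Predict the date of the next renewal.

Every event lands on a Thursday or Sunday (gaps cycle 3, 4, 3, 4, 3).
So the schedule is: every Thursday and Sunday.
Next Thursday: 2013-03-21.

2013-03-21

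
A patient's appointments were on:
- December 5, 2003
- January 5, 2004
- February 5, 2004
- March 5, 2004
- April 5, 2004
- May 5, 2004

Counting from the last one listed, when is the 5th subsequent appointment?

Gaps: 31, 31, 29, 31, 30 days — not constant. Every event is on the 5th of the month.
Pattern: the 5th of each month.
Next: June 2004 → June 5, 2004.
July 2004: July 5, 2004.
Next: August 2004 → August 5, 2004.
Next: September 2004 → September 5, 2004.
October 2004: October 5, 2004.

October 5, 2004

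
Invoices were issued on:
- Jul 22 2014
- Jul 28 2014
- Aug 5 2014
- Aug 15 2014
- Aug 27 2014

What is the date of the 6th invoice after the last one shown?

Dec 19 2014

Intervals are 6, 8, 10, 12 days — an arithmetic progression with common difference 2.
Next gap: 14 days. Aug 27 2014 + 14 days = Sep 10 2014.
Next gap: 16 days. Sep 10 2014 + 16 days = Sep 26 2014.
Next gap: 18 days. Sep 26 2014 + 18 days = Oct 14 2014.
Next gap: 20 days. Oct 14 2014 + 20 days = Nov 3 2014.
Next gap: 22 days. Nov 3 2014 + 22 days = Nov 25 2014.
Next gap: 24 days. Nov 25 2014 + 24 days = Dec 19 2014.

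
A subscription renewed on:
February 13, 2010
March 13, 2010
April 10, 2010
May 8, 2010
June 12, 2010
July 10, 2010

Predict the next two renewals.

These are Saturdays at 28- or 35-day spacing (28, 28, 28, 35, 28).
The pattern: 2nd Saturday of the month.
August 2010 — 2nd Saturday is August 14, 2010.
September 2010 — 2nd Saturday is September 11, 2010.

August 14, 2010; September 11, 2010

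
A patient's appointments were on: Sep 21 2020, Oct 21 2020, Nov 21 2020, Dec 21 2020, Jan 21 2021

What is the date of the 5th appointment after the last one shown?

Jun 21 2021

The day-of-month is always 21 (30, 31, 30, 31 days between events).
So this recurs on the 21st of each month.
Next: February 2021 → Feb 21 2021.
Next: March 2021 → Mar 21 2021.
April 2021: Apr 21 2021.
Next: May 2021 → May 21 2021.
June 2021: Jun 21 2021.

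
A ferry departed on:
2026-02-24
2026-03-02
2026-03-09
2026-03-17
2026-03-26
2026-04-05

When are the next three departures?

2026-04-16, 2026-04-28, 2026-05-11

Intervals are 6, 7, 8, 9, 10 days — an arithmetic progression with common difference 1.
Next gap: 11 days. 2026-04-05 + 11 days = 2026-04-16.
Next gap: 12 days. 2026-04-16 + 12 days = 2026-04-28.
Next gap: 13 days. 2026-04-28 + 13 days = 2026-05-11.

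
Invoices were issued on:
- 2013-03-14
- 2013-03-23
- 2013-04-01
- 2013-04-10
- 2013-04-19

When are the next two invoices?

Gaps between consecutive events: 9, 9, 9, 9 days — a constant 9-day interval.
2013-04-19 + 9 days = 2013-04-28.
2013-04-28 + 9 days = 2013-05-07.

2013-04-28, 2013-05-07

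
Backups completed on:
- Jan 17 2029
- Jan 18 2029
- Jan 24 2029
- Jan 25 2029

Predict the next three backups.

Jan 31 2029, Feb 1 2029, Feb 7 2029

Every event lands on a Wednesday or Thursday (gaps cycle 1, 6, 1).
So the schedule is: every Wednesday and Thursday.
The following Wednesday is Jan 31 2029.
The following Thursday is Feb 1 2029.
Next Wednesday: Feb 7 2029.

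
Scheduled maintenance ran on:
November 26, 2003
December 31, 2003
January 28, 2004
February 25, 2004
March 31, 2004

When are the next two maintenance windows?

April 28, 2004; May 26, 2004

Every date is a Wednesday; gaps 35, 28, 28, 35 days.
Each is the last Wednesday of its month (at least one falls on the 29th or later, ruling out '4th Wednesday').
Last Wednesday of April 2004: April 28, 2004.
May 2004 ends with Wednesday May 26, 2004.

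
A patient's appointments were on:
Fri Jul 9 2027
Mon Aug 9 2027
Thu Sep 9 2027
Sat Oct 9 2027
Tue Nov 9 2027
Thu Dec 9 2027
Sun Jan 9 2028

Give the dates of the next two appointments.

Wed Feb 9 2028, Thu Mar 9 2028

Each date is the 9th; the gaps (31, 31, 30, 31, 30, 31) track the month lengths.
The rule is the 9th of each month.
February 2028: Wed Feb 9 2028.
March 2028: Thu Mar 9 2028.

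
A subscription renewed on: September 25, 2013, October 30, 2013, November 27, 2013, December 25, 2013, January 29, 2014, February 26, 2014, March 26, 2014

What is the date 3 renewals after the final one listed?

Every date is a Wednesday; gaps 35, 28, 28, 35, 28, 28 days.
Each is the last Wednesday of its month (at least one falls on the 29th or later, ruling out '4th Wednesday').
Last Wednesday of April 2014: April 30, 2014.
May 2014 ends with Wednesday May 28, 2014.
June 2014 ends with Wednesday June 25, 2014.

June 25, 2014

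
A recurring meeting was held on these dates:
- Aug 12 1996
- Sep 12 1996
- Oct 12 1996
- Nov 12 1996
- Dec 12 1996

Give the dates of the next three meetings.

Jan 12 1997, Feb 12 1997, Mar 12 1997

Gaps: 31, 30, 31, 30 days — not constant. Every event is on the 12th of the month.
Pattern: the 12th of each month.
January 1997: Jan 12 1997.
February 1997: Feb 12 1997.
March 1997: Mar 12 1997.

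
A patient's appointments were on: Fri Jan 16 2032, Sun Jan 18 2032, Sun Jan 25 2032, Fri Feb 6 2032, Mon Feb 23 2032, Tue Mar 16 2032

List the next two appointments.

Intervals are 2, 7, 12, 17, 22 days — an arithmetic progression with common difference 5.
Next gap: 27 days. Tue Mar 16 2032 + 27 days = Mon Apr 12 2032.
Next gap: 32 days. Mon Apr 12 2032 + 32 days = Fri May 14 2032.

Mon Apr 12 2032, Fri May 14 2032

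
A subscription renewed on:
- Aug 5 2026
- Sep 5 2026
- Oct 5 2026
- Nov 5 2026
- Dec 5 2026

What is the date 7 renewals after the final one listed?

Each date is the 5th; the gaps (31, 30, 31, 30) track the month lengths.
The rule is the 5th of each month.
Next: January 2027 → Jan 5 2027.
Next: February 2027 → Feb 5 2027.
Next: March 2027 → Mar 5 2027.
April 2027: Apr 5 2027.
Next: May 2027 → May 5 2027.
June 2027: Jun 5 2027.
Next: July 2027 → Jul 5 2027.

Jul 5 2027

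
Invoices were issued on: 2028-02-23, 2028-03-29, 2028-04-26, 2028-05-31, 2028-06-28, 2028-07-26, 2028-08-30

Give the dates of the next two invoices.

All Wednesdays; the gaps (35, 28, 35, 28, 28, 35) vary with month length.
This is the last Wednesday of each month.
September 2028 ends with Wednesday 2028-09-27.
Last Wednesday of October 2028: 2028-10-25.

2028-09-27, 2028-10-25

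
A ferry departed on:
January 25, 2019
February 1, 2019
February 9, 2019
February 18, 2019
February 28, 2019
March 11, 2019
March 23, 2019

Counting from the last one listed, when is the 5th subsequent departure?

June 6, 2019

Gaps: 7, 8, 9, 10, 11, 12 days — each gap is 1 larger than the previous one.
Next gap: 13 days. March 23, 2019 + 13 days = April 5, 2019.
Next gap: 14 days. April 5, 2019 + 14 days = April 19, 2019.
Next gap: 15 days. April 19, 2019 + 15 days = May 4, 2019.
Next gap: 16 days. May 4, 2019 + 16 days = May 20, 2019.
Next gap: 17 days. May 20, 2019 + 17 days = June 6, 2019.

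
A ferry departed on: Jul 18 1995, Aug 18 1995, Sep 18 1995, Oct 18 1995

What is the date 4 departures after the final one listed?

Feb 18 1996

Each date is the 18th; the gaps (31, 31, 30) track the month lengths.
The rule is the 18th of each month.
November 1995: Nov 18 1995.
Next: December 1995 → Dec 18 1995.
January 1996: Jan 18 1996.
February 1996: Feb 18 1996.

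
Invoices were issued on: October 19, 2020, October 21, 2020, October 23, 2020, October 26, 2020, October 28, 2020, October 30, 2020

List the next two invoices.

November 2, 2020; November 4, 2020

Every event lands on a Monday or Wednesday or Friday (gaps cycle 2, 2, 3, 2, 2).
So the schedule is: every Monday, Wednesday and Friday.
Next Monday: November 2, 2020.
Next Wednesday: November 4, 2020.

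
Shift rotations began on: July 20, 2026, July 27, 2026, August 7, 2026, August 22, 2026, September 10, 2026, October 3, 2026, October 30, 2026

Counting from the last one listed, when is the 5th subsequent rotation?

Intervals are 7, 11, 15, 19, 23, 27 days — an arithmetic progression with common difference 4.
Next gap: 31 days. October 30, 2026 + 31 days = November 30, 2026.
Next gap: 35 days. November 30, 2026 + 35 days = January 4, 2027.
Next gap: 39 days. January 4, 2027 + 39 days = February 12, 2027.
Next gap: 43 days. February 12, 2027 + 43 days = March 27, 2027.
Next gap: 47 days. March 27, 2027 + 47 days = May 13, 2027.

May 13, 2027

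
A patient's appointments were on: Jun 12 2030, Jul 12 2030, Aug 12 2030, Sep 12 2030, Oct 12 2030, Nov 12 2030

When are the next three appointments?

The day-of-month is always 12 (30, 31, 31, 30, 31 days between events).
So this recurs on the 12th of each month.
Next: December 2030 → Dec 12 2030.
Next: January 2031 → Jan 12 2031.
Next: February 2031 → Feb 12 2031.

Dec 12 2030, Jan 12 2031, Feb 12 2031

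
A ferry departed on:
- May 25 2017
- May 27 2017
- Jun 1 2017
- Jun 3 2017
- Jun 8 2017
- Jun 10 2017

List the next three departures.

Gaps: 2, 5, 2, 5, 2 days — not constant, but cyclic with period 2.
The events fall on every Thursday and Saturday.
The following Thursday is Jun 15 2017.
The following Saturday is Jun 17 2017.
The following Thursday is Jun 22 2017.

Jun 15 2017, Jun 17 2017, Jun 22 2017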